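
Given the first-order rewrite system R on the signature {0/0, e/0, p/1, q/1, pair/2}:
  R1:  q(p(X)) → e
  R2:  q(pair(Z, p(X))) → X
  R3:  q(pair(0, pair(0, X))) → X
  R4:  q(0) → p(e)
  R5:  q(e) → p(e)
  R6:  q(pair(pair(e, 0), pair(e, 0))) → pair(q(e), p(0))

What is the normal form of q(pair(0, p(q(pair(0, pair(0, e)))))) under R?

e

1. q(pair(0, p(q(pair(0, pair(0, e))))))  →  q(pair(0, pair(0, e)))   [R2 at ε]
2. q(pair(0, pair(0, e)))  →  e   [R3 at ε]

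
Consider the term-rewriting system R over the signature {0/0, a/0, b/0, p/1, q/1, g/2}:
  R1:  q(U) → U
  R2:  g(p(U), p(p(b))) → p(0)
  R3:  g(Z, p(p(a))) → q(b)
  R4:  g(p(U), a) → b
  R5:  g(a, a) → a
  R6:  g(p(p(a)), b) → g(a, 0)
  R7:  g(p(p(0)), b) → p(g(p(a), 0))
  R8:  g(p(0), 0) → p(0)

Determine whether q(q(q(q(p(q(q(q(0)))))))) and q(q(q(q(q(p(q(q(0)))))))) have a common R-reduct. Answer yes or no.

yes — NF(t₁) = p(0), NF(t₂) = p(0)

Reduce t₁ = q(q(q(q(p(q(q(q(0)))))))):
1. q(q(q(q(p(q(q(q(0))))))))  →  q(q(q(p(q(q(q(0)))))))   [R1 at ε]
2. q(q(q(p(q(q(q(0)))))))  →  q(q(p(q(q(q(0))))))   [R1 at ε]
3. q(q(p(q(q(q(0))))))  →  q(p(q(q(q(0)))))   [R1 at ε]
4. q(p(q(q(q(0)))))  →  p(q(q(q(0))))   [R1 at ε]
5. p(q(q(q(0))))  →  p(q(q(0)))   [R1 at 1]
6. p(q(q(0)))  →  p(q(0))   [R1 at 1]
7. p(q(0))  →  p(0)   [R1 at 1]

Reduce t₂ = q(q(q(q(q(p(q(q(0)))))))):
1. q(q(q(q(q(p(q(q(0))))))))  →  q(q(q(q(p(q(q(0)))))))   [R1 at ε]
2. q(q(q(q(p(q(q(0)))))))  →  q(q(q(p(q(q(0))))))   [R1 at ε]
3. q(q(q(p(q(q(0))))))  →  q(q(p(q(q(0)))))   [R1 at ε]
4. q(q(p(q(q(0)))))  →  q(p(q(q(0))))   [R1 at ε]
5. q(p(q(q(0))))  →  p(q(q(0)))   [R1 at ε]
6. p(q(q(0)))  →  p(q(0))   [R1 at 1]
7. p(q(0))  →  p(0)   [R1 at 1]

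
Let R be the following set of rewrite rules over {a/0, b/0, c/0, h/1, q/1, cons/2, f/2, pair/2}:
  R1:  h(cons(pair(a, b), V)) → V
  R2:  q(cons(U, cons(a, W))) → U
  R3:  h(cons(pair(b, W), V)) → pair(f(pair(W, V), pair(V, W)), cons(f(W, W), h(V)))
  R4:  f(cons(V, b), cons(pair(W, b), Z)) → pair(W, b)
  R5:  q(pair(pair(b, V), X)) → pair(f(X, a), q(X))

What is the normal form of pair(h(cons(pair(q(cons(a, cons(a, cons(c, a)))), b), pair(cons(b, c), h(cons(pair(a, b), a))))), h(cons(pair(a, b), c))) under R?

pair(pair(cons(b, c), a), c)

1. pair(h(cons(pair(q(cons(a, cons(a, cons(c, a)))), b), pair(cons(b, c), h(cons(pair(a, b), a))))), h(cons(pair(a, b), c)))  →  pair(h(cons(pair(a, b), pair(cons(b, c), h(cons(pair(a, b), a))))), h(cons(pair(a, b), c)))   [R2 at 1.1.1.1]
2. pair(h(cons(pair(a, b), pair(cons(b, c), h(cons(pair(a, b), a))))), h(cons(pair(a, b), c)))  →  pair(pair(cons(b, c), h(cons(pair(a, b), a))), h(cons(pair(a, b), c)))   [R1 at 1]
3. pair(pair(cons(b, c), h(cons(pair(a, b), a))), h(cons(pair(a, b), c)))  →  pair(pair(cons(b, c), a), h(cons(pair(a, b), c)))   [R1 at 1.2]
4. pair(pair(cons(b, c), a), h(cons(pair(a, b), c)))  →  pair(pair(cons(b, c), a), c)   [R1 at 2]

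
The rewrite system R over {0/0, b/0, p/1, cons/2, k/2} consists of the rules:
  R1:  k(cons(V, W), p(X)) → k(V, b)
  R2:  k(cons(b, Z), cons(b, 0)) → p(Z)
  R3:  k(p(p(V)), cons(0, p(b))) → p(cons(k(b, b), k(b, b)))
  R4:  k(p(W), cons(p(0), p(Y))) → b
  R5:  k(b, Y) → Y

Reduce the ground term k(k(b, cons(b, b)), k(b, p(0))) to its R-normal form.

1. k(k(b, cons(b, b)), k(b, p(0)))  →  k(cons(b, b), k(b, p(0)))   [R5 at 1]
2. k(cons(b, b), k(b, p(0)))  →  k(cons(b, b), p(0))   [R5 at 2]
3. k(cons(b, b), p(0))  →  k(b, b)   [R1 at ε]
4. k(b, b)  →  b   [R5 at ε]

b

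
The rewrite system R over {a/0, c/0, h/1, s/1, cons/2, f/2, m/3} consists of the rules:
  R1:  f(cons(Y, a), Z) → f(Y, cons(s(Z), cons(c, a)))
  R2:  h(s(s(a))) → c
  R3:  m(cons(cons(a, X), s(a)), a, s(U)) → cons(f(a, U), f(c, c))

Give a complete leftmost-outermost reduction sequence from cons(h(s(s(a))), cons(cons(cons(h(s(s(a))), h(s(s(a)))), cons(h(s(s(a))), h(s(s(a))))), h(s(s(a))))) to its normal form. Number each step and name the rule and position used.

cons(c, cons(cons(cons(c, c), cons(c, c)), c))

1. cons(h(s(s(a))), cons(cons(cons(h(s(s(a))), h(s(s(a)))), cons(h(s(s(a))), h(s(s(a))))), h(s(s(a)))))  →  cons(c, cons(cons(cons(h(s(s(a))), h(s(s(a)))), cons(h(s(s(a))), h(s(s(a))))), h(s(s(a)))))   [R2 at 1]
2. cons(c, cons(cons(cons(h(s(s(a))), h(s(s(a)))), cons(h(s(s(a))), h(s(s(a))))), h(s(s(a)))))  →  cons(c, cons(cons(cons(c, h(s(s(a)))), cons(h(s(s(a))), h(s(s(a))))), h(s(s(a)))))   [R2 at 2.1.1.1]
3. cons(c, cons(cons(cons(c, h(s(s(a)))), cons(h(s(s(a))), h(s(s(a))))), h(s(s(a)))))  →  cons(c, cons(cons(cons(c, c), cons(h(s(s(a))), h(s(s(a))))), h(s(s(a)))))   [R2 at 2.1.1.2]
4. cons(c, cons(cons(cons(c, c), cons(h(s(s(a))), h(s(s(a))))), h(s(s(a)))))  →  cons(c, cons(cons(cons(c, c), cons(c, h(s(s(a))))), h(s(s(a)))))   [R2 at 2.1.2.1]
5. cons(c, cons(cons(cons(c, c), cons(c, h(s(s(a))))), h(s(s(a)))))  →  cons(c, cons(cons(cons(c, c), cons(c, c)), h(s(s(a)))))   [R2 at 2.1.2.2]
6. cons(c, cons(cons(cons(c, c), cons(c, c)), h(s(s(a)))))  →  cons(c, cons(cons(cons(c, c), cons(c, c)), c))   [R2 at 2.2]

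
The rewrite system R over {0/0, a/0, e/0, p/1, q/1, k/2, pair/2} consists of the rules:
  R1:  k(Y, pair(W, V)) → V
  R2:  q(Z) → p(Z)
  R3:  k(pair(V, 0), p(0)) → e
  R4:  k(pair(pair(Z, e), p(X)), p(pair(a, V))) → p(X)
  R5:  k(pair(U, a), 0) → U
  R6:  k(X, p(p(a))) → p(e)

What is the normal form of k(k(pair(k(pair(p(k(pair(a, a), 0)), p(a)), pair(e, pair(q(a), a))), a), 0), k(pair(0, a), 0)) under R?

p(a)

1. k(k(pair(k(pair(p(k(pair(a, a), 0)), p(a)), pair(e, pair(q(a), a))), a), 0), k(pair(0, a), 0))  →  k(k(pair(p(k(pair(a, a), 0)), p(a)), pair(e, pair(q(a), a))), k(pair(0, a), 0))   [R5 at 1]
2. k(k(pair(p(k(pair(a, a), 0)), p(a)), pair(e, pair(q(a), a))), k(pair(0, a), 0))  →  k(pair(q(a), a), k(pair(0, a), 0))   [R1 at 1]
3. k(pair(q(a), a), k(pair(0, a), 0))  →  k(pair(p(a), a), k(pair(0, a), 0))   [R2 at 1.1]
4. k(pair(p(a), a), k(pair(0, a), 0))  →  k(pair(p(a), a), 0)   [R5 at 2]
5. k(pair(p(a), a), 0)  →  p(a)   [R5 at ε]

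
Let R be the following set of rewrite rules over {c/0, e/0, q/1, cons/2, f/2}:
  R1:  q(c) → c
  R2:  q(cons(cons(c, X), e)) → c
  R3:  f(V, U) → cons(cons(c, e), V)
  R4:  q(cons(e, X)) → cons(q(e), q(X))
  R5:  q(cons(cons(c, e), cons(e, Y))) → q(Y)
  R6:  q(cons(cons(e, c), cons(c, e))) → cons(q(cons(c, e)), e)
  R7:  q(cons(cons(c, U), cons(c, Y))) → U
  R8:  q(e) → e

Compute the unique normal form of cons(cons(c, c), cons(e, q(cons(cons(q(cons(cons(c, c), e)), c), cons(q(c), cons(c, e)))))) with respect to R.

1. cons(cons(c, c), cons(e, q(cons(cons(q(cons(cons(c, c), e)), c), cons(q(c), cons(c, e))))))  →  cons(cons(c, c), cons(e, q(cons(cons(c, c), cons(q(c), cons(c, e))))))   [R2 at 2.2.1.1.1]
2. cons(cons(c, c), cons(e, q(cons(cons(c, c), cons(q(c), cons(c, e))))))  →  cons(cons(c, c), cons(e, q(cons(cons(c, c), cons(c, cons(c, e))))))   [R1 at 2.2.1.2.1]
3. cons(cons(c, c), cons(e, q(cons(cons(c, c), cons(c, cons(c, e))))))  →  cons(cons(c, c), cons(e, c))   [R7 at 2.2]

cons(cons(c, c), cons(e, c))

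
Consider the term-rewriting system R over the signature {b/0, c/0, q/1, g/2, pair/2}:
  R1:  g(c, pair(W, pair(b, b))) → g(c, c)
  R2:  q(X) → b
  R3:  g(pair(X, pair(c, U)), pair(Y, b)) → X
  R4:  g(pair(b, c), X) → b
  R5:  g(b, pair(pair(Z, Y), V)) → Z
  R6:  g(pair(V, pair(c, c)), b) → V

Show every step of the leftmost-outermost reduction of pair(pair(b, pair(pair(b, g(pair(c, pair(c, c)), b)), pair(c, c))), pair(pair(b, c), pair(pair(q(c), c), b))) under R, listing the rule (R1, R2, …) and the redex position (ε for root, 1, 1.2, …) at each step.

pair(pair(b, pair(pair(b, c), pair(c, c))), pair(pair(b, c), pair(pair(b, c), b)))

1. pair(pair(b, pair(pair(b, g(pair(c, pair(c, c)), b)), pair(c, c))), pair(pair(b, c), pair(pair(q(c), c), b)))  →  pair(pair(b, pair(pair(b, c), pair(c, c))), pair(pair(b, c), pair(pair(q(c), c), b)))   [R6 at 1.2.1.2]
2. pair(pair(b, pair(pair(b, c), pair(c, c))), pair(pair(b, c), pair(pair(q(c), c), b)))  →  pair(pair(b, pair(pair(b, c), pair(c, c))), pair(pair(b, c), pair(pair(b, c), b)))   [R2 at 2.2.1.1]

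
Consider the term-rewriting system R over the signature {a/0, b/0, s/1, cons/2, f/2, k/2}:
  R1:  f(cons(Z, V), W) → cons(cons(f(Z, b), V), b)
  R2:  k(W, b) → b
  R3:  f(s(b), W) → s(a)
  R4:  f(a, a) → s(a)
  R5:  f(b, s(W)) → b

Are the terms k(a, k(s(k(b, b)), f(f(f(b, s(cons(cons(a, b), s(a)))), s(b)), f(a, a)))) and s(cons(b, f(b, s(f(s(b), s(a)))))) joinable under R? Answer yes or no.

Reduce t₁ = k(a, k(s(k(b, b)), f(f(f(b, s(cons(cons(a, b), s(a)))), s(b)), f(a, a)))):
1. k(a, k(s(k(b, b)), f(f(f(b, s(cons(cons(a, b), s(a)))), s(b)), f(a, a))))  →  k(a, k(s(b), f(f(f(b, s(cons(cons(a, b), s(a)))), s(b)), f(a, a))))   [R2 at 2.1.1]
2. k(a, k(s(b), f(f(f(b, s(cons(cons(a, b), s(a)))), s(b)), f(a, a))))  →  k(a, k(s(b), f(f(b, s(b)), f(a, a))))   [R5 at 2.2.1.1]
3. k(a, k(s(b), f(f(b, s(b)), f(a, a))))  →  k(a, k(s(b), f(b, f(a, a))))   [R5 at 2.2.1]
4. k(a, k(s(b), f(b, f(a, a))))  →  k(a, k(s(b), f(b, s(a))))   [R4 at 2.2.2]
5. k(a, k(s(b), f(b, s(a))))  →  k(a, k(s(b), b))   [R5 at 2.2]
6. k(a, k(s(b), b))  →  k(a, b)   [R2 at 2]
7. k(a, b)  →  b   [R2 at ε]

Reduce t₂ = s(cons(b, f(b, s(f(s(b), s(a)))))):
1. s(cons(b, f(b, s(f(s(b), s(a))))))  →  s(cons(b, b))   [R5 at 1.2]

no — NF(t₁) = b, NF(t₂) = s(cons(b, b))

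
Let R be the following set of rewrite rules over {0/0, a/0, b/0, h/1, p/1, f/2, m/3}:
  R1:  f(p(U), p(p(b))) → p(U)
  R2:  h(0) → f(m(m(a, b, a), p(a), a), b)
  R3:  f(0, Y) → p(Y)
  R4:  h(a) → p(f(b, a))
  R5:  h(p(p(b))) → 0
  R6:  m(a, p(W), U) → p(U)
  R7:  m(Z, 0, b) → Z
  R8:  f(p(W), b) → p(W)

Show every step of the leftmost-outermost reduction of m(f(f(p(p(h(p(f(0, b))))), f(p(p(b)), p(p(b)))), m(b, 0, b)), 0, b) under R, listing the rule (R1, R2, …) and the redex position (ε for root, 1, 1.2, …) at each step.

p(p(0))

1. m(f(f(p(p(h(p(f(0, b))))), f(p(p(b)), p(p(b)))), m(b, 0, b)), 0, b)  →  f(f(p(p(h(p(f(0, b))))), f(p(p(b)), p(p(b)))), m(b, 0, b))   [R7 at ε]
2. f(f(p(p(h(p(f(0, b))))), f(p(p(b)), p(p(b)))), m(b, 0, b))  →  f(f(p(p(h(p(p(b))))), f(p(p(b)), p(p(b)))), m(b, 0, b))   [R3 at 1.1.1.1.1.1]
3. f(f(p(p(h(p(p(b))))), f(p(p(b)), p(p(b)))), m(b, 0, b))  →  f(f(p(p(0)), f(p(p(b)), p(p(b)))), m(b, 0, b))   [R5 at 1.1.1.1]
4. f(f(p(p(0)), f(p(p(b)), p(p(b)))), m(b, 0, b))  →  f(f(p(p(0)), p(p(b))), m(b, 0, b))   [R1 at 1.2]
5. f(f(p(p(0)), p(p(b))), m(b, 0, b))  →  f(p(p(0)), m(b, 0, b))   [R1 at 1]
6. f(p(p(0)), m(b, 0, b))  →  f(p(p(0)), b)   [R7 at 2]
7. f(p(p(0)), b)  →  p(p(0))   [R8 at ε]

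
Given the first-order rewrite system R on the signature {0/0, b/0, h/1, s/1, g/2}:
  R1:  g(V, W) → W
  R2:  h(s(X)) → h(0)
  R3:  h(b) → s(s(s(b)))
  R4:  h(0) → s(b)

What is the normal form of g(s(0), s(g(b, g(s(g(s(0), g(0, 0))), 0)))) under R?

1. g(s(0), s(g(b, g(s(g(s(0), g(0, 0))), 0))))  →  s(g(b, g(s(g(s(0), g(0, 0))), 0)))   [R1 at ε]
2. s(g(b, g(s(g(s(0), g(0, 0))), 0)))  →  s(g(s(g(s(0), g(0, 0))), 0))   [R1 at 1]
3. s(g(s(g(s(0), g(0, 0))), 0))  →  s(0)   [R1 at 1]

s(0)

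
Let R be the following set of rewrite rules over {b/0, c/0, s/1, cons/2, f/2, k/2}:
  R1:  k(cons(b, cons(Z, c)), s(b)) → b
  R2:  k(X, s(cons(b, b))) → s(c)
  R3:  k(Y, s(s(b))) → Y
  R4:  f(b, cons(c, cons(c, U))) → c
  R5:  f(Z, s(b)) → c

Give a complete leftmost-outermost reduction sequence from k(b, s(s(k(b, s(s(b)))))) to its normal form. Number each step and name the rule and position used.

b

1. k(b, s(s(k(b, s(s(b))))))  →  k(b, s(s(b)))   [R3 at 2.1.1]
2. k(b, s(s(b)))  →  b   [R3 at ε]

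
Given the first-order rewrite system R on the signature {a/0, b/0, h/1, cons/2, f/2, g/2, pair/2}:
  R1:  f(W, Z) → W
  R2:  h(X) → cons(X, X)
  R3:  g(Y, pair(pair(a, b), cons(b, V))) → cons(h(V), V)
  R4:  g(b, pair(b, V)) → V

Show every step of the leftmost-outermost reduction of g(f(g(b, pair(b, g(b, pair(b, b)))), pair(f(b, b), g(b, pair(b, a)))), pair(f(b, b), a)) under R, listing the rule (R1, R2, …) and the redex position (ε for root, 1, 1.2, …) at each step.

1. g(f(g(b, pair(b, g(b, pair(b, b)))), pair(f(b, b), g(b, pair(b, a)))), pair(f(b, b), a))  →  g(g(b, pair(b, g(b, pair(b, b)))), pair(f(b, b), a))   [R1 at 1]
2. g(g(b, pair(b, g(b, pair(b, b)))), pair(f(b, b), a))  →  g(g(b, pair(b, b)), pair(f(b, b), a))   [R4 at 1]
3. g(g(b, pair(b, b)), pair(f(b, b), a))  →  g(b, pair(f(b, b), a))   [R4 at 1]
4. g(b, pair(f(b, b), a))  →  g(b, pair(b, a))   [R1 at 2.1]
5. g(b, pair(b, a))  →  a   [R4 at ε]

a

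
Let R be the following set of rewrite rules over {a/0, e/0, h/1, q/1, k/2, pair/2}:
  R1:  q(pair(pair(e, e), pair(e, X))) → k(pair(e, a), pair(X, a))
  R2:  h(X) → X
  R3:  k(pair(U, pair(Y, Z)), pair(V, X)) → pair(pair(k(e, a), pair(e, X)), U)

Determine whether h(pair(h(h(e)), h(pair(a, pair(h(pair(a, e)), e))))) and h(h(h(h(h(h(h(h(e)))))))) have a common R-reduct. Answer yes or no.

no — NF(t₁) = pair(e, pair(a, pair(pair(a, e), e))), NF(t₂) = e

Reduce t₁ = h(pair(h(h(e)), h(pair(a, pair(h(pair(a, e)), e))))):
1. h(pair(h(h(e)), h(pair(a, pair(h(pair(a, e)), e)))))  →  pair(h(h(e)), h(pair(a, pair(h(pair(a, e)), e))))   [R2 at ε]
2. pair(h(h(e)), h(pair(a, pair(h(pair(a, e)), e))))  →  pair(h(e), h(pair(a, pair(h(pair(a, e)), e))))   [R2 at 1]
3. pair(h(e), h(pair(a, pair(h(pair(a, e)), e))))  →  pair(e, h(pair(a, pair(h(pair(a, e)), e))))   [R2 at 1]
4. pair(e, h(pair(a, pair(h(pair(a, e)), e))))  →  pair(e, pair(a, pair(h(pair(a, e)), e)))   [R2 at 2]
5. pair(e, pair(a, pair(h(pair(a, e)), e)))  →  pair(e, pair(a, pair(pair(a, e), e)))   [R2 at 2.2.1]

Reduce t₂ = h(h(h(h(h(h(h(h(e)))))))):
1. h(h(h(h(h(h(h(h(e))))))))  →  h(h(h(h(h(h(h(e)))))))   [R2 at ε]
2. h(h(h(h(h(h(h(e)))))))  →  h(h(h(h(h(h(e))))))   [R2 at ε]
3. h(h(h(h(h(h(e))))))  →  h(h(h(h(h(e)))))   [R2 at ε]
4. h(h(h(h(h(e)))))  →  h(h(h(h(e))))   [R2 at ε]
5. h(h(h(h(e))))  →  h(h(h(e)))   [R2 at ε]
6. h(h(h(e)))  →  h(h(e))   [R2 at ε]
7. h(h(e))  →  h(e)   [R2 at ε]
8. h(e)  →  e   [R2 at ε]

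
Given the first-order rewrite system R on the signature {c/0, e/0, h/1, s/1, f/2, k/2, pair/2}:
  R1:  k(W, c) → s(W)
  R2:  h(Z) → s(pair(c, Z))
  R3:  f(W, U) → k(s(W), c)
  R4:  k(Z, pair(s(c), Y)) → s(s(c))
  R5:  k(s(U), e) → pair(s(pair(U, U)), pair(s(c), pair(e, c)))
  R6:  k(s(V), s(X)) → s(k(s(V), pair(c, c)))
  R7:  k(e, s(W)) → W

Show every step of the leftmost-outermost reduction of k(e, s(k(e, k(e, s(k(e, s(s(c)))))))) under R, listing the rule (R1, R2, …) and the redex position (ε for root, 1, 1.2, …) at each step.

1. k(e, s(k(e, k(e, s(k(e, s(s(c))))))))  →  k(e, k(e, s(k(e, s(s(c))))))   [R7 at ε]
2. k(e, k(e, s(k(e, s(s(c))))))  →  k(e, k(e, s(s(c))))   [R7 at 2]
3. k(e, k(e, s(s(c))))  →  k(e, s(c))   [R7 at 2]
4. k(e, s(c))  →  c   [R7 at ε]

c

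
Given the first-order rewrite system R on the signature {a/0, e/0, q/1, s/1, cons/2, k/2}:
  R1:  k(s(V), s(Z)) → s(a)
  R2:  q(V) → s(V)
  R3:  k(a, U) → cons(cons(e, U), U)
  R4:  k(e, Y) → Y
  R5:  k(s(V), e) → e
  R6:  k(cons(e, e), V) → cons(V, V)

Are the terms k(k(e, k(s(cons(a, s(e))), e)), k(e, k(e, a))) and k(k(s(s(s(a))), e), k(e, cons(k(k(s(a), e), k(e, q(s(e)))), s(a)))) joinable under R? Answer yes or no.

no — NF(t₁) = a, NF(t₂) = cons(s(s(e)), s(a))

Reduce t₁ = k(k(e, k(s(cons(a, s(e))), e)), k(e, k(e, a))):
1. k(k(e, k(s(cons(a, s(e))), e)), k(e, k(e, a)))  →  k(k(s(cons(a, s(e))), e), k(e, k(e, a)))   [R4 at 1]
2. k(k(s(cons(a, s(e))), e), k(e, k(e, a)))  →  k(e, k(e, k(e, a)))   [R5 at 1]
3. k(e, k(e, k(e, a)))  →  k(e, k(e, a))   [R4 at ε]
4. k(e, k(e, a))  →  k(e, a)   [R4 at ε]
5. k(e, a)  →  a   [R4 at ε]

Reduce t₂ = k(k(s(s(s(a))), e), k(e, cons(k(k(s(a), e), k(e, q(s(e)))), s(a)))):
1. k(k(s(s(s(a))), e), k(e, cons(k(k(s(a), e), k(e, q(s(e)))), s(a))))  →  k(e, k(e, cons(k(k(s(a), e), k(e, q(s(e)))), s(a))))   [R5 at 1]
2. k(e, k(e, cons(k(k(s(a), e), k(e, q(s(e)))), s(a))))  →  k(e, cons(k(k(s(a), e), k(e, q(s(e)))), s(a)))   [R4 at ε]
3. k(e, cons(k(k(s(a), e), k(e, q(s(e)))), s(a)))  →  cons(k(k(s(a), e), k(e, q(s(e)))), s(a))   [R4 at ε]
4. cons(k(k(s(a), e), k(e, q(s(e)))), s(a))  →  cons(k(e, k(e, q(s(e)))), s(a))   [R5 at 1.1]
5. cons(k(e, k(e, q(s(e)))), s(a))  →  cons(k(e, q(s(e))), s(a))   [R4 at 1]
6. cons(k(e, q(s(e))), s(a))  →  cons(q(s(e)), s(a))   [R4 at 1]
7. cons(q(s(e)), s(a))  →  cons(s(s(e)), s(a))   [R2 at 1]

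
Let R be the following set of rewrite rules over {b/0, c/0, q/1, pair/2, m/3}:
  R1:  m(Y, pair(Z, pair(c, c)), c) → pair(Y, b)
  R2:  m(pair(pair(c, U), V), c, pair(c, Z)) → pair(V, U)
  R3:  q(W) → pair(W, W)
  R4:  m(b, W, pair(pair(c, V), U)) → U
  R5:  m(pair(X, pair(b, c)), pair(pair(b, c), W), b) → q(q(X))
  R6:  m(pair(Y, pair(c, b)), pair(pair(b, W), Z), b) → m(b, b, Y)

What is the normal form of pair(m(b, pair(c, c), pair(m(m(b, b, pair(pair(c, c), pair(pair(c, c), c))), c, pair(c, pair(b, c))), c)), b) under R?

pair(c, b)

1. pair(m(b, pair(c, c), pair(m(m(b, b, pair(pair(c, c), pair(pair(c, c), c))), c, pair(c, pair(b, c))), c)), b)  →  pair(m(b, pair(c, c), pair(m(pair(pair(c, c), c), c, pair(c, pair(b, c))), c)), b)   [R4 at 1.3.1.1]
2. pair(m(b, pair(c, c), pair(m(pair(pair(c, c), c), c, pair(c, pair(b, c))), c)), b)  →  pair(m(b, pair(c, c), pair(pair(c, c), c)), b)   [R2 at 1.3.1]
3. pair(m(b, pair(c, c), pair(pair(c, c), c)), b)  →  pair(c, b)   [R4 at 1]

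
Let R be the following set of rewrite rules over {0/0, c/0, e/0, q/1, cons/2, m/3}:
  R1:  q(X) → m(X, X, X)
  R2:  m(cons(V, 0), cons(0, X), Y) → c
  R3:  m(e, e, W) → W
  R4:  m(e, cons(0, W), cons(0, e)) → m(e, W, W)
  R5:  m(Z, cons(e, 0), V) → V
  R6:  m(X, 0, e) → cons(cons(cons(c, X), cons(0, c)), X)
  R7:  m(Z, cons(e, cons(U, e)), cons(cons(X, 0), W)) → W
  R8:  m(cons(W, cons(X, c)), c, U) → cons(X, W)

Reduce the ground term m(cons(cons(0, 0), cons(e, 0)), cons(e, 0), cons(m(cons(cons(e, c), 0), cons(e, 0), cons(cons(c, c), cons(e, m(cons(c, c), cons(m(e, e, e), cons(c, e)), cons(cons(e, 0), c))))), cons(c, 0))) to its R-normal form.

1. m(cons(cons(0, 0), cons(e, 0)), cons(e, 0), cons(m(cons(cons(e, c), 0), cons(e, 0), cons(cons(c, c), cons(e, m(cons(c, c), cons(m(e, e, e), cons(c, e)), cons(cons(e, 0), c))))), cons(c, 0)))  →  cons(m(cons(cons(e, c), 0), cons(e, 0), cons(cons(c, c), cons(e, m(cons(c, c), cons(m(e, e, e), cons(c, e)), cons(cons(e, 0), c))))), cons(c, 0))   [R5 at ε]
2. cons(m(cons(cons(e, c), 0), cons(e, 0), cons(cons(c, c), cons(e, m(cons(c, c), cons(m(e, e, e), cons(c, e)), cons(cons(e, 0), c))))), cons(c, 0))  →  cons(cons(cons(c, c), cons(e, m(cons(c, c), cons(m(e, e, e), cons(c, e)), cons(cons(e, 0), c)))), cons(c, 0))   [R5 at 1]
3. cons(cons(cons(c, c), cons(e, m(cons(c, c), cons(m(e, e, e), cons(c, e)), cons(cons(e, 0), c)))), cons(c, 0))  →  cons(cons(cons(c, c), cons(e, m(cons(c, c), cons(e, cons(c, e)), cons(cons(e, 0), c)))), cons(c, 0))   [R3 at 1.2.2.2.1]
4. cons(cons(cons(c, c), cons(e, m(cons(c, c), cons(e, cons(c, e)), cons(cons(e, 0), c)))), cons(c, 0))  →  cons(cons(cons(c, c), cons(e, c)), cons(c, 0))   [R7 at 1.2.2]

cons(cons(cons(c, c), cons(e, c)), cons(c, 0))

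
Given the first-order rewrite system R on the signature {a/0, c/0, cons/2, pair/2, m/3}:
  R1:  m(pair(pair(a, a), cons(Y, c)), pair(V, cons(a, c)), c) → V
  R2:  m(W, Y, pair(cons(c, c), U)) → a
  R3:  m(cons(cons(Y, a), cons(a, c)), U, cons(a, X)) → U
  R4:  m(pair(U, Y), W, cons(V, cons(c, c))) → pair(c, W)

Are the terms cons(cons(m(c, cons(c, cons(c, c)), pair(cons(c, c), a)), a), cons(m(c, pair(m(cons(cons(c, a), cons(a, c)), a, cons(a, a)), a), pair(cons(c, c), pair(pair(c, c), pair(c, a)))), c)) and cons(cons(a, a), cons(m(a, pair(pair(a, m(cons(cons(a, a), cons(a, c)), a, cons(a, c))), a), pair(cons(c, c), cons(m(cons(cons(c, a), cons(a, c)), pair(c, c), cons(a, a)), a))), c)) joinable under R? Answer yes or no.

Reduce t₁ = cons(cons(m(c, cons(c, cons(c, c)), pair(cons(c, c), a)), a), cons(m(c, pair(m(cons(cons(c, a), cons(a, c)), a, cons(a, a)), a), pair(cons(c, c), pair(pair(c, c), pair(c, a)))), c)):
1. cons(cons(m(c, cons(c, cons(c, c)), pair(cons(c, c), a)), a), cons(m(c, pair(m(cons(cons(c, a), cons(a, c)), a, cons(a, a)), a), pair(cons(c, c), pair(pair(c, c), pair(c, a)))), c))  →  cons(cons(a, a), cons(m(c, pair(m(cons(cons(c, a), cons(a, c)), a, cons(a, a)), a), pair(cons(c, c), pair(pair(c, c), pair(c, a)))), c))   [R2 at 1.1]
2. cons(cons(a, a), cons(m(c, pair(m(cons(cons(c, a), cons(a, c)), a, cons(a, a)), a), pair(cons(c, c), pair(pair(c, c), pair(c, a)))), c))  →  cons(cons(a, a), cons(a, c))   [R2 at 2.1]

Reduce t₂ = cons(cons(a, a), cons(m(a, pair(pair(a, m(cons(cons(a, a), cons(a, c)), a, cons(a, c))), a), pair(cons(c, c), cons(m(cons(cons(c, a), cons(a, c)), pair(c, c), cons(a, a)), a))), c)):
1. cons(cons(a, a), cons(m(a, pair(pair(a, m(cons(cons(a, a), cons(a, c)), a, cons(a, c))), a), pair(cons(c, c), cons(m(cons(cons(c, a), cons(a, c)), pair(c, c), cons(a, a)), a))), c))  →  cons(cons(a, a), cons(a, c))   [R2 at 2.1]

yes — NF(t₁) = cons(cons(a, a), cons(a, c)), NF(t₂) = cons(cons(a, a), cons(a, c))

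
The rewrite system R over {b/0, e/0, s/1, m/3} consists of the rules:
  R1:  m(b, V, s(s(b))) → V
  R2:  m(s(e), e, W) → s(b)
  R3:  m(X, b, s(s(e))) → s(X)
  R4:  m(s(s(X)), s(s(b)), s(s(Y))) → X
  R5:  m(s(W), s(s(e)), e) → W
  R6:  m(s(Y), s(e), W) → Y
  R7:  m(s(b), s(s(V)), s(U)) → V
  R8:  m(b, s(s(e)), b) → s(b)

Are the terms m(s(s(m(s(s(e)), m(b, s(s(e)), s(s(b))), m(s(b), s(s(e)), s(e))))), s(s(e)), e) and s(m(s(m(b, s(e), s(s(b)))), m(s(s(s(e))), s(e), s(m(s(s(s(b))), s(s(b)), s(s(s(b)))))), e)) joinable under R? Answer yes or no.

yes — NF(t₁) = s(s(e)), NF(t₂) = s(s(e))

Reduce t₁ = m(s(s(m(s(s(e)), m(b, s(s(e)), s(s(b))), m(s(b), s(s(e)), s(e))))), s(s(e)), e):
1. m(s(s(m(s(s(e)), m(b, s(s(e)), s(s(b))), m(s(b), s(s(e)), s(e))))), s(s(e)), e)  →  s(m(s(s(e)), m(b, s(s(e)), s(s(b))), m(s(b), s(s(e)), s(e))))   [R5 at ε]
2. s(m(s(s(e)), m(b, s(s(e)), s(s(b))), m(s(b), s(s(e)), s(e))))  →  s(m(s(s(e)), s(s(e)), m(s(b), s(s(e)), s(e))))   [R1 at 1.2]
3. s(m(s(s(e)), s(s(e)), m(s(b), s(s(e)), s(e))))  →  s(m(s(s(e)), s(s(e)), e))   [R7 at 1.3]
4. s(m(s(s(e)), s(s(e)), e))  →  s(s(e))   [R5 at 1]

Reduce t₂ = s(m(s(m(b, s(e), s(s(b)))), m(s(s(s(e))), s(e), s(m(s(s(s(b))), s(s(b)), s(s(s(b)))))), e)):
1. s(m(s(m(b, s(e), s(s(b)))), m(s(s(s(e))), s(e), s(m(s(s(s(b))), s(s(b)), s(s(s(b)))))), e))  →  s(m(s(s(e)), m(s(s(s(e))), s(e), s(m(s(s(s(b))), s(s(b)), s(s(s(b)))))), e))   [R1 at 1.1.1]
2. s(m(s(s(e)), m(s(s(s(e))), s(e), s(m(s(s(s(b))), s(s(b)), s(s(s(b)))))), e))  →  s(m(s(s(e)), s(s(e)), e))   [R6 at 1.2]
3. s(m(s(s(e)), s(s(e)), e))  →  s(s(e))   [R5 at 1]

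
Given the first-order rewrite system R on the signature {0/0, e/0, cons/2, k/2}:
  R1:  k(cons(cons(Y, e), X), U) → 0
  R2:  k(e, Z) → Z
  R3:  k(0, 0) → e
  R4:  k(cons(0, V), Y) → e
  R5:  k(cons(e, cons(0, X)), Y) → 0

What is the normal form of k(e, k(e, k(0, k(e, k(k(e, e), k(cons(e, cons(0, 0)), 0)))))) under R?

e

1. k(e, k(e, k(0, k(e, k(k(e, e), k(cons(e, cons(0, 0)), 0))))))  →  k(e, k(0, k(e, k(k(e, e), k(cons(e, cons(0, 0)), 0)))))   [R2 at ε]
2. k(e, k(0, k(e, k(k(e, e), k(cons(e, cons(0, 0)), 0)))))  →  k(0, k(e, k(k(e, e), k(cons(e, cons(0, 0)), 0))))   [R2 at ε]
3. k(0, k(e, k(k(e, e), k(cons(e, cons(0, 0)), 0))))  →  k(0, k(k(e, e), k(cons(e, cons(0, 0)), 0)))   [R2 at 2]
4. k(0, k(k(e, e), k(cons(e, cons(0, 0)), 0)))  →  k(0, k(e, k(cons(e, cons(0, 0)), 0)))   [R2 at 2.1]
5. k(0, k(e, k(cons(e, cons(0, 0)), 0)))  →  k(0, k(cons(e, cons(0, 0)), 0))   [R2 at 2]
6. k(0, k(cons(e, cons(0, 0)), 0))  →  k(0, 0)   [R5 at 2]
7. k(0, 0)  →  e   [R3 at ε]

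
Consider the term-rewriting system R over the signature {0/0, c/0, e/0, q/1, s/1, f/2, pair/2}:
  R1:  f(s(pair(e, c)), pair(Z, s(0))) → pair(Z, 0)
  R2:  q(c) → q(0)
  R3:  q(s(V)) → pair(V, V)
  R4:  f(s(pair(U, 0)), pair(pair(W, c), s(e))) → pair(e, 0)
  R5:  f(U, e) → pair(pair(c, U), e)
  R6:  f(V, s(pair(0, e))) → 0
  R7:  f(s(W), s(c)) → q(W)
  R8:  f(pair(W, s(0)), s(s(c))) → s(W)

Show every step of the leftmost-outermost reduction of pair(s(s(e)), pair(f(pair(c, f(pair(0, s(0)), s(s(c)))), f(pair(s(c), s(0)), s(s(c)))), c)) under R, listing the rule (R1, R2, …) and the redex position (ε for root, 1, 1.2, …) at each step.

1. pair(s(s(e)), pair(f(pair(c, f(pair(0, s(0)), s(s(c)))), f(pair(s(c), s(0)), s(s(c)))), c))  →  pair(s(s(e)), pair(f(pair(c, s(0)), f(pair(s(c), s(0)), s(s(c)))), c))   [R8 at 2.1.1.2]
2. pair(s(s(e)), pair(f(pair(c, s(0)), f(pair(s(c), s(0)), s(s(c)))), c))  →  pair(s(s(e)), pair(f(pair(c, s(0)), s(s(c))), c))   [R8 at 2.1.2]
3. pair(s(s(e)), pair(f(pair(c, s(0)), s(s(c))), c))  →  pair(s(s(e)), pair(s(c), c))   [R8 at 2.1]

pair(s(s(e)), pair(s(c), c))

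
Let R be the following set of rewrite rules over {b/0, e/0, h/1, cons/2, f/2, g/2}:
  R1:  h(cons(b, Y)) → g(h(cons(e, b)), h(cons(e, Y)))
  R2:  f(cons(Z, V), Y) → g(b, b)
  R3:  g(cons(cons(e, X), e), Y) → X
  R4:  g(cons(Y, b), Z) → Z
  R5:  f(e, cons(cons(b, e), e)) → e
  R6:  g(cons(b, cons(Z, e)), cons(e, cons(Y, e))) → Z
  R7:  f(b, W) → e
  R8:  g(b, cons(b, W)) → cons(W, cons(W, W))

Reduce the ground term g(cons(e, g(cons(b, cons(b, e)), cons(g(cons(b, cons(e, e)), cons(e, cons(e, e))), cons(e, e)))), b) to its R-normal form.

1. g(cons(e, g(cons(b, cons(b, e)), cons(g(cons(b, cons(e, e)), cons(e, cons(e, e))), cons(e, e)))), b)  →  g(cons(e, g(cons(b, cons(b, e)), cons(e, cons(e, e)))), b)   [R6 at 1.2.2.1]
2. g(cons(e, g(cons(b, cons(b, e)), cons(e, cons(e, e)))), b)  →  g(cons(e, b), b)   [R6 at 1.2]
3. g(cons(e, b), b)  →  b   [R4 at ε]

b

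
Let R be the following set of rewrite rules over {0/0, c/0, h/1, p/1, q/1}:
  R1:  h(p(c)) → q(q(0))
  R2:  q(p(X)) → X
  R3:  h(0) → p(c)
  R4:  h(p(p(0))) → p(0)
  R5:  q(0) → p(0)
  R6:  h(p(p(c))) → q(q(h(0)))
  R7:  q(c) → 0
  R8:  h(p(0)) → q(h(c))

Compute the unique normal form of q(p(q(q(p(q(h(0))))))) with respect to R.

0

1. q(p(q(q(p(q(h(0)))))))  →  q(q(p(q(h(0)))))   [R2 at ε]
2. q(q(p(q(h(0)))))  →  q(q(h(0)))   [R2 at 1]
3. q(q(h(0)))  →  q(q(p(c)))   [R3 at 1.1]
4. q(q(p(c)))  →  q(c)   [R2 at 1]
5. q(c)  →  0   [R7 at ε]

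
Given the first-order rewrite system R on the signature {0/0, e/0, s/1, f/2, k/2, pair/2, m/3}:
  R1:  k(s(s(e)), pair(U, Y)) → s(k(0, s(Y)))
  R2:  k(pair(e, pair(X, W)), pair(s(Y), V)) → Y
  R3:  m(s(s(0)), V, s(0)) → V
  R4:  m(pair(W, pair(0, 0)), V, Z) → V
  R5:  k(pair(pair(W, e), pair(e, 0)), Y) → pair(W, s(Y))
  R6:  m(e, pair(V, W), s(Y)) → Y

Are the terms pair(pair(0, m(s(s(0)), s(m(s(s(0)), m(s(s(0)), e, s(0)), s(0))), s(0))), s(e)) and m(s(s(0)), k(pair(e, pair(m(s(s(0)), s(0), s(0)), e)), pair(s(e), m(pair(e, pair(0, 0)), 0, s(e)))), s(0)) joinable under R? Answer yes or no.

Reduce t₁ = pair(pair(0, m(s(s(0)), s(m(s(s(0)), m(s(s(0)), e, s(0)), s(0))), s(0))), s(e)):
1. pair(pair(0, m(s(s(0)), s(m(s(s(0)), m(s(s(0)), e, s(0)), s(0))), s(0))), s(e))  →  pair(pair(0, s(m(s(s(0)), m(s(s(0)), e, s(0)), s(0)))), s(e))   [R3 at 1.2]
2. pair(pair(0, s(m(s(s(0)), m(s(s(0)), e, s(0)), s(0)))), s(e))  →  pair(pair(0, s(m(s(s(0)), e, s(0)))), s(e))   [R3 at 1.2.1]
3. pair(pair(0, s(m(s(s(0)), e, s(0)))), s(e))  →  pair(pair(0, s(e)), s(e))   [R3 at 1.2.1]

Reduce t₂ = m(s(s(0)), k(pair(e, pair(m(s(s(0)), s(0), s(0)), e)), pair(s(e), m(pair(e, pair(0, 0)), 0, s(e)))), s(0)):
1. m(s(s(0)), k(pair(e, pair(m(s(s(0)), s(0), s(0)), e)), pair(s(e), m(pair(e, pair(0, 0)), 0, s(e)))), s(0))  →  k(pair(e, pair(m(s(s(0)), s(0), s(0)), e)), pair(s(e), m(pair(e, pair(0, 0)), 0, s(e))))   [R3 at ε]
2. k(pair(e, pair(m(s(s(0)), s(0), s(0)), e)), pair(s(e), m(pair(e, pair(0, 0)), 0, s(e))))  →  e   [R2 at ε]

no — NF(t₁) = pair(pair(0, s(e)), s(e)), NF(t₂) = e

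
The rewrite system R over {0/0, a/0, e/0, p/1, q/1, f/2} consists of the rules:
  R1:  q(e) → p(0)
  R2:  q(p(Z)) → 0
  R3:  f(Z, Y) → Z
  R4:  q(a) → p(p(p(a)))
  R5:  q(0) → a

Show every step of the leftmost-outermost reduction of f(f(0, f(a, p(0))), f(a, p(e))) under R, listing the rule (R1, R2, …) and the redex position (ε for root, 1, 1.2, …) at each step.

1. f(f(0, f(a, p(0))), f(a, p(e)))  →  f(0, f(a, p(0)))   [R3 at ε]
2. f(0, f(a, p(0)))  →  0   [R3 at ε]

0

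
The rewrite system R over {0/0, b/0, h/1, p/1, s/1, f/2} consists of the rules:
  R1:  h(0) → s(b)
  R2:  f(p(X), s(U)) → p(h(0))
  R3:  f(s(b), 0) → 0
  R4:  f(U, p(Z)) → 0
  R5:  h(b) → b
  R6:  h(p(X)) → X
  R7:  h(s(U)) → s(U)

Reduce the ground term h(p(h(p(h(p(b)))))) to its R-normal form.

b

1. h(p(h(p(h(p(b))))))  →  h(p(h(p(b))))   [R6 at ε]
2. h(p(h(p(b))))  →  h(p(b))   [R6 at ε]
3. h(p(b))  →  b   [R6 at ε]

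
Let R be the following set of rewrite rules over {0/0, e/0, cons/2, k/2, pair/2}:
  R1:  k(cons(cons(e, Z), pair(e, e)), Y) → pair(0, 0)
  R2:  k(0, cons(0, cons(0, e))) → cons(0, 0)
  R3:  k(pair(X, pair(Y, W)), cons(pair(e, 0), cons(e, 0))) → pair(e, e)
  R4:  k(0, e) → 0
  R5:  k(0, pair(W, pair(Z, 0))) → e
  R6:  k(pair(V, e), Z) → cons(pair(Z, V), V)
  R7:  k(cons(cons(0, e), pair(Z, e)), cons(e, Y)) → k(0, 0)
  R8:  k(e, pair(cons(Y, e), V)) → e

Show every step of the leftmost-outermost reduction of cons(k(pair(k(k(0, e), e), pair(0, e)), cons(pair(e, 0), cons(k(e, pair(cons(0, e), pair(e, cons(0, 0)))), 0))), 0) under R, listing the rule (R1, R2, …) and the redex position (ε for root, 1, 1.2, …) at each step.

cons(pair(e, e), 0)

1. cons(k(pair(k(k(0, e), e), pair(0, e)), cons(pair(e, 0), cons(k(e, pair(cons(0, e), pair(e, cons(0, 0)))), 0))), 0)  →  cons(k(pair(k(0, e), pair(0, e)), cons(pair(e, 0), cons(k(e, pair(cons(0, e), pair(e, cons(0, 0)))), 0))), 0)   [R4 at 1.1.1.1]
2. cons(k(pair(k(0, e), pair(0, e)), cons(pair(e, 0), cons(k(e, pair(cons(0, e), pair(e, cons(0, 0)))), 0))), 0)  →  cons(k(pair(0, pair(0, e)), cons(pair(e, 0), cons(k(e, pair(cons(0, e), pair(e, cons(0, 0)))), 0))), 0)   [R4 at 1.1.1]
3. cons(k(pair(0, pair(0, e)), cons(pair(e, 0), cons(k(e, pair(cons(0, e), pair(e, cons(0, 0)))), 0))), 0)  →  cons(k(pair(0, pair(0, e)), cons(pair(e, 0), cons(e, 0))), 0)   [R8 at 1.2.2.1]
4. cons(k(pair(0, pair(0, e)), cons(pair(e, 0), cons(e, 0))), 0)  →  cons(pair(e, e), 0)   [R3 at 1]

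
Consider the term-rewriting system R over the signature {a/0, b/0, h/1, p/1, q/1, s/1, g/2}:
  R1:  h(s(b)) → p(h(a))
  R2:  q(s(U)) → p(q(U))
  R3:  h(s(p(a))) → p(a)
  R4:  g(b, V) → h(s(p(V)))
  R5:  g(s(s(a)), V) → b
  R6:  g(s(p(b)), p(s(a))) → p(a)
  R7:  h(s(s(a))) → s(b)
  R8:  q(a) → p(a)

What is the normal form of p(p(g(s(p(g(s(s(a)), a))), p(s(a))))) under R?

1. p(p(g(s(p(g(s(s(a)), a))), p(s(a)))))  →  p(p(g(s(p(b)), p(s(a)))))   [R5 at 1.1.1.1.1]
2. p(p(g(s(p(b)), p(s(a)))))  →  p(p(p(a)))   [R6 at 1.1]

p(p(p(a)))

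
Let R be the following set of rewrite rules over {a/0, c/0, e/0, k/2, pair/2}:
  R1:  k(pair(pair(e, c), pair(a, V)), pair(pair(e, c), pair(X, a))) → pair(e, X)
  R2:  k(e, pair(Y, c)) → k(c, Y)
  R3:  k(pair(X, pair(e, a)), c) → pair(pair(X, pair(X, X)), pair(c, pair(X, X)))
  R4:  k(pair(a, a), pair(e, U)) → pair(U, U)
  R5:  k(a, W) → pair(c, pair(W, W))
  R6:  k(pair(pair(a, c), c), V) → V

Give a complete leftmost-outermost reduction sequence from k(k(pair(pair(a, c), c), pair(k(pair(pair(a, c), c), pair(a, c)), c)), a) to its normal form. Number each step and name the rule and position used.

1. k(k(pair(pair(a, c), c), pair(k(pair(pair(a, c), c), pair(a, c)), c)), a)  →  k(pair(k(pair(pair(a, c), c), pair(a, c)), c), a)   [R6 at 1]
2. k(pair(k(pair(pair(a, c), c), pair(a, c)), c), a)  →  k(pair(pair(a, c), c), a)   [R6 at 1.1]
3. k(pair(pair(a, c), c), a)  →  a   [R6 at ε]

a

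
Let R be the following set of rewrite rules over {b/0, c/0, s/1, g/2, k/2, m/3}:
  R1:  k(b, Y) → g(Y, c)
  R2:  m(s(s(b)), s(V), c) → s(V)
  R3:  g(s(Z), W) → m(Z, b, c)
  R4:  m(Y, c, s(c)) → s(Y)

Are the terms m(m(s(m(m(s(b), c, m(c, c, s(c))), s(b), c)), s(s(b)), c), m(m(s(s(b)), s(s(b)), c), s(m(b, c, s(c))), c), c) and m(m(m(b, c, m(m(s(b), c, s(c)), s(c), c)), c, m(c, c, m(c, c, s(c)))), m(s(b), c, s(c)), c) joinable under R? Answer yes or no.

Reduce t₁ = m(m(s(m(m(s(b), c, m(c, c, s(c))), s(b), c)), s(s(b)), c), m(m(s(s(b)), s(s(b)), c), s(m(b, c, s(c))), c), c):
1. m(m(s(m(m(s(b), c, m(c, c, s(c))), s(b), c)), s(s(b)), c), m(m(s(s(b)), s(s(b)), c), s(m(b, c, s(c))), c), c)  →  m(m(s(m(m(s(b), c, s(c)), s(b), c)), s(s(b)), c), m(m(s(s(b)), s(s(b)), c), s(m(b, c, s(c))), c), c)   [R4 at 1.1.1.1.3]
2. m(m(s(m(m(s(b), c, s(c)), s(b), c)), s(s(b)), c), m(m(s(s(b)), s(s(b)), c), s(m(b, c, s(c))), c), c)  →  m(m(s(m(s(s(b)), s(b), c)), s(s(b)), c), m(m(s(s(b)), s(s(b)), c), s(m(b, c, s(c))), c), c)   [R4 at 1.1.1.1]
3. m(m(s(m(s(s(b)), s(b), c)), s(s(b)), c), m(m(s(s(b)), s(s(b)), c), s(m(b, c, s(c))), c), c)  →  m(m(s(s(b)), s(s(b)), c), m(m(s(s(b)), s(s(b)), c), s(m(b, c, s(c))), c), c)   [R2 at 1.1.1]
4. m(m(s(s(b)), s(s(b)), c), m(m(s(s(b)), s(s(b)), c), s(m(b, c, s(c))), c), c)  →  m(s(s(b)), m(m(s(s(b)), s(s(b)), c), s(m(b, c, s(c))), c), c)   [R2 at 1]
5. m(s(s(b)), m(m(s(s(b)), s(s(b)), c), s(m(b, c, s(c))), c), c)  →  m(s(s(b)), m(s(s(b)), s(m(b, c, s(c))), c), c)   [R2 at 2.1]
6. m(s(s(b)), m(s(s(b)), s(m(b, c, s(c))), c), c)  →  m(s(s(b)), s(m(b, c, s(c))), c)   [R2 at 2]
7. m(s(s(b)), s(m(b, c, s(c))), c)  →  s(m(b, c, s(c)))   [R2 at ε]
8. s(m(b, c, s(c)))  →  s(s(b))   [R4 at 1]

Reduce t₂ = m(m(m(b, c, m(m(s(b), c, s(c)), s(c), c)), c, m(c, c, m(c, c, s(c)))), m(s(b), c, s(c)), c):
1. m(m(m(b, c, m(m(s(b), c, s(c)), s(c), c)), c, m(c, c, m(c, c, s(c)))), m(s(b), c, s(c)), c)  →  m(m(m(b, c, m(s(s(b)), s(c), c)), c, m(c, c, m(c, c, s(c)))), m(s(b), c, s(c)), c)   [R4 at 1.1.3.1]
2. m(m(m(b, c, m(s(s(b)), s(c), c)), c, m(c, c, m(c, c, s(c)))), m(s(b), c, s(c)), c)  →  m(m(m(b, c, s(c)), c, m(c, c, m(c, c, s(c)))), m(s(b), c, s(c)), c)   [R2 at 1.1.3]
3. m(m(m(b, c, s(c)), c, m(c, c, m(c, c, s(c)))), m(s(b), c, s(c)), c)  →  m(m(s(b), c, m(c, c, m(c, c, s(c)))), m(s(b), c, s(c)), c)   [R4 at 1.1]
4. m(m(s(b), c, m(c, c, m(c, c, s(c)))), m(s(b), c, s(c)), c)  →  m(m(s(b), c, m(c, c, s(c))), m(s(b), c, s(c)), c)   [R4 at 1.3.3]
5. m(m(s(b), c, m(c, c, s(c))), m(s(b), c, s(c)), c)  →  m(m(s(b), c, s(c)), m(s(b), c, s(c)), c)   [R4 at 1.3]
6. m(m(s(b), c, s(c)), m(s(b), c, s(c)), c)  →  m(s(s(b)), m(s(b), c, s(c)), c)   [R4 at 1]
7. m(s(s(b)), m(s(b), c, s(c)), c)  →  m(s(s(b)), s(s(b)), c)   [R4 at 2]
8. m(s(s(b)), s(s(b)), c)  →  s(s(b))   [R2 at ε]

yes — NF(t₁) = s(s(b)), NF(t₂) = s(s(b))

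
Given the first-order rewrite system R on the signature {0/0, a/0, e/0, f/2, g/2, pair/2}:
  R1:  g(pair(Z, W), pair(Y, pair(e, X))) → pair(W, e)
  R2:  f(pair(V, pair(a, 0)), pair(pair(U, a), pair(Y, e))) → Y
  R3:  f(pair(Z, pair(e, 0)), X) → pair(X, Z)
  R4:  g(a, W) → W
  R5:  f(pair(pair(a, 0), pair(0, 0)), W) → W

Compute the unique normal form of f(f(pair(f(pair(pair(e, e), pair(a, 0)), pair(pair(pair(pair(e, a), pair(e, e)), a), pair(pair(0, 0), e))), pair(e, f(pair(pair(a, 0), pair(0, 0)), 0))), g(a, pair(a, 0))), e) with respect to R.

1. f(f(pair(f(pair(pair(e, e), pair(a, 0)), pair(pair(pair(pair(e, a), pair(e, e)), a), pair(pair(0, 0), e))), pair(e, f(pair(pair(a, 0), pair(0, 0)), 0))), g(a, pair(a, 0))), e)  →  f(f(pair(pair(0, 0), pair(e, f(pair(pair(a, 0), pair(0, 0)), 0))), g(a, pair(a, 0))), e)   [R2 at 1.1.1]
2. f(f(pair(pair(0, 0), pair(e, f(pair(pair(a, 0), pair(0, 0)), 0))), g(a, pair(a, 0))), e)  →  f(f(pair(pair(0, 0), pair(e, 0)), g(a, pair(a, 0))), e)   [R5 at 1.1.2.2]
3. f(f(pair(pair(0, 0), pair(e, 0)), g(a, pair(a, 0))), e)  →  f(pair(g(a, pair(a, 0)), pair(0, 0)), e)   [R3 at 1]
4. f(pair(g(a, pair(a, 0)), pair(0, 0)), e)  →  f(pair(pair(a, 0), pair(0, 0)), e)   [R4 at 1.1]
5. f(pair(pair(a, 0), pair(0, 0)), e)  →  e   [R5 at ε]

e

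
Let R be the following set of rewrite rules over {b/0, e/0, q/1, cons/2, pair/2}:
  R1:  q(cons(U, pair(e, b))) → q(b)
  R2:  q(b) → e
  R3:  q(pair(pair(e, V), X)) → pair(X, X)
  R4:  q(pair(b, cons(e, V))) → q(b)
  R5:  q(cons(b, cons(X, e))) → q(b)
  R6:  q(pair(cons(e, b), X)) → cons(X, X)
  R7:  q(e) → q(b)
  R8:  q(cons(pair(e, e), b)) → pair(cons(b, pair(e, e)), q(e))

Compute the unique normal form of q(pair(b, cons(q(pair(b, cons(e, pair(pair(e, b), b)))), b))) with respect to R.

1. q(pair(b, cons(q(pair(b, cons(e, pair(pair(e, b), b)))), b)))  →  q(pair(b, cons(q(b), b)))   [R4 at 1.2.1]
2. q(pair(b, cons(q(b), b)))  →  q(pair(b, cons(e, b)))   [R2 at 1.2.1]
3. q(pair(b, cons(e, b)))  →  q(b)   [R4 at ε]
4. q(b)  →  e   [R2 at ε]

e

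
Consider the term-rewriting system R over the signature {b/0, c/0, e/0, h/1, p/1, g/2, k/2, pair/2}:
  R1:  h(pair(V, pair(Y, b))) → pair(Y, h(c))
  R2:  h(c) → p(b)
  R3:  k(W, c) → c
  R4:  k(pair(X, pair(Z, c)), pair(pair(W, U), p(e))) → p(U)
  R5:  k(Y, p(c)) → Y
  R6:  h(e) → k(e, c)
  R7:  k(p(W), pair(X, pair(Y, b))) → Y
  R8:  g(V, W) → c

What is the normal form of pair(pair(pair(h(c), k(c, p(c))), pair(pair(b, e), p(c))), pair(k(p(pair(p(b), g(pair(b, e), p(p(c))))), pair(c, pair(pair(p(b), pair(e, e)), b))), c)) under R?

pair(pair(pair(p(b), c), pair(pair(b, e), p(c))), pair(pair(p(b), pair(e, e)), c))

1. pair(pair(pair(h(c), k(c, p(c))), pair(pair(b, e), p(c))), pair(k(p(pair(p(b), g(pair(b, e), p(p(c))))), pair(c, pair(pair(p(b), pair(e, e)), b))), c))  →  pair(pair(pair(p(b), k(c, p(c))), pair(pair(b, e), p(c))), pair(k(p(pair(p(b), g(pair(b, e), p(p(c))))), pair(c, pair(pair(p(b), pair(e, e)), b))), c))   [R2 at 1.1.1]
2. pair(pair(pair(p(b), k(c, p(c))), pair(pair(b, e), p(c))), pair(k(p(pair(p(b), g(pair(b, e), p(p(c))))), pair(c, pair(pair(p(b), pair(e, e)), b))), c))  →  pair(pair(pair(p(b), c), pair(pair(b, e), p(c))), pair(k(p(pair(p(b), g(pair(b, e), p(p(c))))), pair(c, pair(pair(p(b), pair(e, e)), b))), c))   [R5 at 1.1.2]
3. pair(pair(pair(p(b), c), pair(pair(b, e), p(c))), pair(k(p(pair(p(b), g(pair(b, e), p(p(c))))), pair(c, pair(pair(p(b), pair(e, e)), b))), c))  →  pair(pair(pair(p(b), c), pair(pair(b, e), p(c))), pair(pair(p(b), pair(e, e)), c))   [R7 at 2.1]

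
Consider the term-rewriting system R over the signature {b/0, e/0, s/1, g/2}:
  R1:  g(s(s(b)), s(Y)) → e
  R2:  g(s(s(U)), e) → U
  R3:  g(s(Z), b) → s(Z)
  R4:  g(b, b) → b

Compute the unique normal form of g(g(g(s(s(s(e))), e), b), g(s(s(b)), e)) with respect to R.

s(e)

1. g(g(g(s(s(s(e))), e), b), g(s(s(b)), e))  →  g(g(s(e), b), g(s(s(b)), e))   [R2 at 1.1]
2. g(g(s(e), b), g(s(s(b)), e))  →  g(s(e), g(s(s(b)), e))   [R3 at 1]
3. g(s(e), g(s(s(b)), e))  →  g(s(e), b)   [R2 at 2]
4. g(s(e), b)  →  s(e)   [R3 at ε]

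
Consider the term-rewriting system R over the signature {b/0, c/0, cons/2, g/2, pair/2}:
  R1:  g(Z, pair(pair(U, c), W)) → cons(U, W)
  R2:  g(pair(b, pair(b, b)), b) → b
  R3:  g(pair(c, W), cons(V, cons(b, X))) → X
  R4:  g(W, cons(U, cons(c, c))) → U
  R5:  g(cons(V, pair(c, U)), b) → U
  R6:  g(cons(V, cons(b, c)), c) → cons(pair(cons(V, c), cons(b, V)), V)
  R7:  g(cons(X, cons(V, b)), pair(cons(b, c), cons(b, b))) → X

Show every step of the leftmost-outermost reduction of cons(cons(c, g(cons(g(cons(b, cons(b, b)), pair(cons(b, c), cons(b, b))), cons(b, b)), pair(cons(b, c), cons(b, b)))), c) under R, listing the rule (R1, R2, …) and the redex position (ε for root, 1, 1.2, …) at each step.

cons(cons(c, b), c)

1. cons(cons(c, g(cons(g(cons(b, cons(b, b)), pair(cons(b, c), cons(b, b))), cons(b, b)), pair(cons(b, c), cons(b, b)))), c)  →  cons(cons(c, g(cons(b, cons(b, b)), pair(cons(b, c), cons(b, b)))), c)   [R7 at 1.2]
2. cons(cons(c, g(cons(b, cons(b, b)), pair(cons(b, c), cons(b, b)))), c)  →  cons(cons(c, b), c)   [R7 at 1.2]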